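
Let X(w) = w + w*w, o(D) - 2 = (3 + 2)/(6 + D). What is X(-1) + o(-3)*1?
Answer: 11/3 ≈ 3.6667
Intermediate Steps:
o(D) = 2 + 5/(6 + D) (o(D) = 2 + (3 + 2)/(6 + D) = 2 + 5/(6 + D))
X(w) = w + w²
X(-1) + o(-3)*1 = -(1 - 1) + ((17 + 2*(-3))/(6 - 3))*1 = -1*0 + ((17 - 6)/3)*1 = 0 + ((⅓)*11)*1 = 0 + (11/3)*1 = 0 + 11/3 = 11/3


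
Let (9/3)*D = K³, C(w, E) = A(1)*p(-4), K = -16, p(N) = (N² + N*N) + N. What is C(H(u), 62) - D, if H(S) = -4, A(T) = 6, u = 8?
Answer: 4600/3 ≈ 1533.3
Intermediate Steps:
p(N) = N + 2*N² (p(N) = (N² + N²) + N = 2*N² + N = N + 2*N²)
C(w, E) = 168 (C(w, E) = 6*(-4*(1 + 2*(-4))) = 6*(-4*(1 - 8)) = 6*(-4*(-7)) = 6*28 = 168)
D = -4096/3 (D = (⅓)*(-16)³ = (⅓)*(-4096) = -4096/3 ≈ -1365.3)
C(H(u), 62) - D = 168 - 1*(-4096/3) = 168 + 4096/3 = 4600/3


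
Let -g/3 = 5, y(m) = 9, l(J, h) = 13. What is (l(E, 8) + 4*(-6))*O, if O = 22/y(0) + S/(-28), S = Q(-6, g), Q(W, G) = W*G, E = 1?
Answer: 1067/126 ≈ 8.4682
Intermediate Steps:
g = -15 (g = -3*5 = -15)
Q(W, G) = G*W
S = 90 (S = -15*(-6) = 90)
O = -97/126 (O = 22/9 + 90/(-28) = 22*(⅑) + 90*(-1/28) = 22/9 - 45/14 = -97/126 ≈ -0.76984)
(l(E, 8) + 4*(-6))*O = (13 + 4*(-6))*(-97/126) = (13 - 24)*(-97/126) = -11*(-97/126) = 1067/126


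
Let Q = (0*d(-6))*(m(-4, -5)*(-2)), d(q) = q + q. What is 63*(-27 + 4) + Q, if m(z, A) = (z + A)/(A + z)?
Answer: -1449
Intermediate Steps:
m(z, A) = 1 (m(z, A) = (A + z)/(A + z) = 1)
d(q) = 2*q
Q = 0 (Q = (0*(2*(-6)))*(1*(-2)) = (0*(-12))*(-2) = 0*(-2) = 0)
63*(-27 + 4) + Q = 63*(-27 + 4) + 0 = 63*(-23) + 0 = -1449 + 0 = -1449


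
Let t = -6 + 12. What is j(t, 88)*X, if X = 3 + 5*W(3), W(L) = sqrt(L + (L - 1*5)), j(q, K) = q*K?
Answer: 4224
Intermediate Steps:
t = 6
j(q, K) = K*q
W(L) = sqrt(-5 + 2*L) (W(L) = sqrt(L + (L - 5)) = sqrt(L + (-5 + L)) = sqrt(-5 + 2*L))
X = 8 (X = 3 + 5*sqrt(-5 + 2*3) = 3 + 5*sqrt(-5 + 6) = 3 + 5*sqrt(1) = 3 + 5*1 = 3 + 5 = 8)
j(t, 88)*X = (88*6)*8 = 528*8 = 4224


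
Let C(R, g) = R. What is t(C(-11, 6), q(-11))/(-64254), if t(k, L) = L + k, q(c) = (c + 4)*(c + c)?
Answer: -143/64254 ≈ -0.0022255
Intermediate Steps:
q(c) = 2*c*(4 + c) (q(c) = (4 + c)*(2*c) = 2*c*(4 + c))
t(C(-11, 6), q(-11))/(-64254) = (2*(-11)*(4 - 11) - 11)/(-64254) = (2*(-11)*(-7) - 11)*(-1/64254) = (154 - 11)*(-1/64254) = 143*(-1/64254) = -143/64254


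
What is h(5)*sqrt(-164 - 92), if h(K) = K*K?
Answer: 400*I ≈ 400.0*I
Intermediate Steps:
h(K) = K**2
h(5)*sqrt(-164 - 92) = 5**2*sqrt(-164 - 92) = 25*sqrt(-256) = 25*(16*I) = 400*I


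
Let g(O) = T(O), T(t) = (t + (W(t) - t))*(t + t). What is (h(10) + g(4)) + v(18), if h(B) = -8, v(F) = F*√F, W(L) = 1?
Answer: 54*√2 ≈ 76.368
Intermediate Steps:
v(F) = F^(3/2)
T(t) = 2*t (T(t) = (t + (1 - t))*(t + t) = 1*(2*t) = 2*t)
g(O) = 2*O
(h(10) + g(4)) + v(18) = (-8 + 2*4) + 18^(3/2) = (-8 + 8) + 54*√2 = 0 + 54*√2 = 54*√2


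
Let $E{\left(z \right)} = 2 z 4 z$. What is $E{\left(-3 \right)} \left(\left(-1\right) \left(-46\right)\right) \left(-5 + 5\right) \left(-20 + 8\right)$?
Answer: $0$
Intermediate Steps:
$E{\left(z \right)} = 8 z^{2}$ ($E{\left(z \right)} = 8 z z = 8 z^{2}$)
$E{\left(-3 \right)} \left(\left(-1\right) \left(-46\right)\right) \left(-5 + 5\right) \left(-20 + 8\right) = 8 \left(-3\right)^{2} \left(\left(-1\right) \left(-46\right)\right) \left(-5 + 5\right) \left(-20 + 8\right) = 8 \cdot 9 \cdot 46 \cdot 0 \left(-12\right) = 72 \cdot 46 \cdot 0 = 3312 \cdot 0 = 0$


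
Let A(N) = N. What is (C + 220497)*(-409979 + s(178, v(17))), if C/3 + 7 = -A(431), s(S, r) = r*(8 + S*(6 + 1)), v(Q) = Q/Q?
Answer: -89585571675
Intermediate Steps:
v(Q) = 1
s(S, r) = r*(8 + 7*S) (s(S, r) = r*(8 + S*7) = r*(8 + 7*S))
C = -1314 (C = -21 + 3*(-1*431) = -21 + 3*(-431) = -21 - 1293 = -1314)
(C + 220497)*(-409979 + s(178, v(17))) = (-1314 + 220497)*(-409979 + 1*(8 + 7*178)) = 219183*(-409979 + 1*(8 + 1246)) = 219183*(-409979 + 1*1254) = 219183*(-409979 + 1254) = 219183*(-408725) = -89585571675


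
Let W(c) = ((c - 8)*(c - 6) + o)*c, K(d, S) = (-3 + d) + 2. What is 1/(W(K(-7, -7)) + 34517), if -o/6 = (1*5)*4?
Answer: 1/33685 ≈ 2.9687e-5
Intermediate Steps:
o = -120 (o = -6*1*5*4 = -30*4 = -6*20 = -120)
K(d, S) = -1 + d
W(c) = c*(-120 + (-8 + c)*(-6 + c)) (W(c) = ((c - 8)*(c - 6) - 120)*c = ((-8 + c)*(-6 + c) - 120)*c = (-120 + (-8 + c)*(-6 + c))*c = c*(-120 + (-8 + c)*(-6 + c)))
1/(W(K(-7, -7)) + 34517) = 1/((-1 - 7)*(-72 + (-1 - 7)² - 14*(-1 - 7)) + 34517) = 1/(-8*(-72 + (-8)² - 14*(-8)) + 34517) = 1/(-8*(-72 + 64 + 112) + 34517) = 1/(-8*104 + 34517) = 1/(-832 + 34517) = 1/33685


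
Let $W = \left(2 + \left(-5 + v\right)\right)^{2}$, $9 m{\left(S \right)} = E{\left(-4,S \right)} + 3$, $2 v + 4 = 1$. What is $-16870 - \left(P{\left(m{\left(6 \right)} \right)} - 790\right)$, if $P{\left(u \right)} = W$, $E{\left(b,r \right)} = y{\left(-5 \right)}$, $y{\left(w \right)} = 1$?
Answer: $- \frac{64401}{4} \approx -16100.0$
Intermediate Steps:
$v = - \frac{3}{2}$ ($v = -2 + \frac{1}{2} \cdot 1 = -2 + \frac{1}{2} = - \frac{3}{2} \approx -1.5$)
$E{\left(b,r \right)} = 1$
$m{\left(S \right)} = \frac{4}{9}$ ($m{\left(S \right)} = \frac{1 + 3}{9} = \frac{1}{9} \cdot 4 = \frac{4}{9}$)
$W = \frac{81}{4}$ ($W = \left(2 - \frac{13}{2}\right)^{2} = \left(- \frac{9}{2}\right)^{2} = \frac{81}{4} \approx 20.25$)
$P{\left(u \right)} = \frac{81}{4}$
$-16870 - \left(P{\left(m{\left(6 \right)} \right)} - 790\right) = -16870 - \left(\frac{81}{4} - 790\right) = -16870 - - \frac{3079}{4} = -16870 + \frac{3079}{4} = - \frac{64401}{4}$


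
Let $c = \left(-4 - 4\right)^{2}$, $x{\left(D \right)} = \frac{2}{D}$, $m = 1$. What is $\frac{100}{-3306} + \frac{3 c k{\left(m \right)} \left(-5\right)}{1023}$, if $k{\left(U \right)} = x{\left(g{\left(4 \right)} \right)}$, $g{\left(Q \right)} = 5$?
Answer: $- \frac{228634}{563673} \approx -0.40561$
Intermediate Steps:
$k{\left(U \right)} = \frac{2}{5}$
$c = 64$ ($c = \left(-8\right)^{2} = 64$)
$\frac{100}{-3306} + \frac{3 c k{\left(m \right)} \left(-5\right)}{1023} = \frac{100}{-3306} + \frac{3 \cdot 64 \cdot \frac{2}{5} \left(-5\right)}{1023} = 100 \left(- \frac{1}{3306}\right) + 192 \left(-2\right) \frac{1}{1023} = - \frac{50}{1653} - \frac{128}{341} = - \frac{228634}{563673}$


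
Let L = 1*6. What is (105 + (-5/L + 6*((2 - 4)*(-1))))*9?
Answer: 2091/2 ≈ 1045.5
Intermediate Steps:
L = 6
(105 + (-5/L + 6*((2 - 4)*(-1))))*9 = (105 + (-5/6 + 6*((2 - 4)*(-1))))*9 = (105 + (-5*⅙ + 6*(-2*(-1))))*9 = (105 + (-⅚ + 6*2))*9 = (105 + (-⅚ + 12))*9 = (105 + 67/6)*9 = (697/6)*9 = 2091/2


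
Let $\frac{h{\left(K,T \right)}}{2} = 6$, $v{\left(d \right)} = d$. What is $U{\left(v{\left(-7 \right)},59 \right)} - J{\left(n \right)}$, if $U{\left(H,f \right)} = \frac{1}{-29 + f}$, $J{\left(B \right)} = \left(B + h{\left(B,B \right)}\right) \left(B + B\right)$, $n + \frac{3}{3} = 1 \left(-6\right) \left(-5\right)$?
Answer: $- \frac{71339}{30} \approx -2378.0$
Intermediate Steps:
$h{\left(K,T \right)} = 12$ ($h{\left(K,T \right)} = 2 \cdot 6 = 12$)
$n = 29$ ($n = -1 + 1 \left(-6\right) \left(-5\right) = -1 - -30 = -1 + 30 = 29$)
$J{\left(B \right)} = 2 B \left(12 + B\right)$ ($J{\left(B \right)} = \left(B + 12\right) \left(B + B\right) = \left(12 + B\right) 2 B = 2 B \left(12 + B\right)$)
$U{\left(v{\left(-7 \right)},59 \right)} - J{\left(n \right)} = \frac{1}{-29 + 59} - 2 \cdot 29 \left(12 + 29\right) = \frac{1}{30} - 2 \cdot 29 \cdot 41 = \frac{1}{30} - 2378 = - \frac{71339}{30}$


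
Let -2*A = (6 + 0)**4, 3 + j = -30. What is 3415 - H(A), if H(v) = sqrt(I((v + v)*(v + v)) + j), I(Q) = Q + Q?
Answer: 3415 - sqrt(3359199) ≈ 1582.2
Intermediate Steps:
I(Q) = 2*Q
j = -33 (j = -3 - 30 = -33)
A = -648 (A = -(6 + 0)**4/2 = -1/2*6**4 = -1/2*1296 = -648)
H(v) = sqrt(-33 + 8*v**2) (H(v) = sqrt(2*((v + v)*(v + v)) - 33) = sqrt(2*((2*v)*(2*v)) - 33) = sqrt(2*(4*v**2) - 33) = sqrt(8*v**2 - 33) = sqrt(-33 + 8*v**2))
3415 - H(A) = 3415 - sqrt(-33 + 8*(-648)**2) = 3415 - sqrt(-33 + 8*419904) = 3415 - sqrt(-33 + 3359232) = 3415 - sqrt(3359199)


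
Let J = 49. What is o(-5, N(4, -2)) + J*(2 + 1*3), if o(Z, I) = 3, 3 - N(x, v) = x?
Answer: 248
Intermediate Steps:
N(x, v) = 3 - x
o(-5, N(4, -2)) + J*(2 + 1*3) = 3 + 49*(2 + 1*3) = 3 + 49*(2 + 3) = 3 + 49*5 = 3 + 245 = 248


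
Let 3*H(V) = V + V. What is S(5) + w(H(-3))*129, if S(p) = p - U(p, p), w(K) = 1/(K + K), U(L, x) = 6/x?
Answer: -569/20 ≈ -28.450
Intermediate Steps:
H(V) = 2*V/3 (H(V) = (V + V)/3 = (2*V)/3 = 2*V/3)
w(K) = 1/(2*K)
S(p) = p - 6/p
S(5) + w(H(-3))*129 = (5 - 6/5) + (1/(2*(((⅔)*(-3)))))*129 = (5 - 6*⅕) + ((½)/(-2))*129 = (5 - 6/5) + ((½)*(-½))*129 = 19/5 - ¼*129 = 19/5 - 129/4 = -569/20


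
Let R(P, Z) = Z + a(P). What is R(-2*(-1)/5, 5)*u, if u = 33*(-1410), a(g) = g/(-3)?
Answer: -226446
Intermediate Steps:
a(g) = -g/3 (a(g) = g*(-⅓) = -g/3)
u = -46530
R(P, Z) = Z - P/3
R(-2*(-1)/5, 5)*u = (5 - (-2*(-1))/(3*5))*(-46530) = (5 - 2/(3*5))*(-46530) = (5 - ⅓*⅖)*(-46530) = (5 - 2/15)*(-46530) = (73/15)*(-46530) = -226446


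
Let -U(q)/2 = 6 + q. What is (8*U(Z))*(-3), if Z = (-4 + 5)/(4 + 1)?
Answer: 1488/5 ≈ 297.60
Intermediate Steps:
Z = 1/5 ≈ 0.20000
U(q) = -12 - 2*q (U(q) = -2*(6 + q) = -12 - 2*q)
(8*U(Z))*(-3) = (8*(-12 - 2*1/5))*(-3) = (8*(-12 - 2/5))*(-3) = (8*(-62/5))*(-3) = -496/5*(-3) = 1488/5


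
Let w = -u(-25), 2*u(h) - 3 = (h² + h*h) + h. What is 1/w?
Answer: -1/614 ≈ -0.0016287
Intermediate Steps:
u(h) = 3/2 + h² + h/2 (u(h) = 3/2 + ((h² + h*h) + h)/2 = 3/2 + ((h² + h²) + h)/2 = 3/2 + (2*h² + h)/2 = 3/2 + (h + 2*h²)/2 = 3/2 + (h² + h/2) = 3/2 + h² + h/2)
w = -614 (w = -(3/2 + (-25)² + (½)*(-25)) = -(3/2 + 625 - 25/2) = -1*614 = -614)
1/w = 1/(-614) = -1/614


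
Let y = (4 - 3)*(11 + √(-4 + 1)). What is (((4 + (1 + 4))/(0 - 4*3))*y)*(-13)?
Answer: 429/4 + 39*I*√3/4 ≈ 107.25 + 16.887*I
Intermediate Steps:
y = 11 + I*√3 (y = 1*(11 + √(-3)) = 1*(11 + I*√3) = 11 + I*√3 ≈ 11.0 + 1.732*I)
(((4 + (1 + 4))/(0 - 4*3))*y)*(-13) = (((4 + (1 + 4))/(0 - 4*3))*(11 + I*√3))*(-13) = (((4 + 5)/(0 - 12))*(11 + I*√3))*(-13) = ((9/(-12))*(11 + I*√3))*(-13) = ((9*(-1/12))*(11 + I*√3))*(-13) = -3*(11 + I*√3)/4*(-13) = (-33/4 - 3*I*√3/4)*(-13) = 429/4 + 39*I*√3/4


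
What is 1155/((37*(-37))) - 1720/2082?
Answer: -2379695/1425129 ≈ -1.6698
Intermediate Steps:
1155/((37*(-37))) - 1720/2082 = 1155/(-1369) - 1720*1/2082 = 1155*(-1/1369) - 860/1041 = -1155/1369 - 860/1041 = -2379695/1425129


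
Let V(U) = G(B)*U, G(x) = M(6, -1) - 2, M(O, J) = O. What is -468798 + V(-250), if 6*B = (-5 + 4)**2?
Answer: -469798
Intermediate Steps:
B = 1/6 (B = (-5 + 4)**2/6 = (1/6)*(-1)**2 = (1/6)*1 = 1/6 ≈ 0.16667)
G(x) = 4 (G(x) = 6 - 2 = 4)
V(U) = 4*U
-468798 + V(-250) = -468798 + 4*(-250) = -468798 - 1000 = -469798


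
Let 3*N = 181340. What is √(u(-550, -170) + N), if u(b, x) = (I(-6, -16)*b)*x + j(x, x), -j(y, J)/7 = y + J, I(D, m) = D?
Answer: 2*I*√1120890/3 ≈ 705.81*I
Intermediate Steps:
N = 181340/3 (N = (⅓)*181340 = 181340/3 ≈ 60447.)
j(y, J) = -7*J - 7*y (j(y, J) = -7*(y + J) = -7*(J + y) = -7*J - 7*y)
u(b, x) = -14*x - 6*b*x (u(b, x) = (-6*b)*x + (-7*x - 7*x) = -6*b*x - 14*x = -14*x - 6*b*x)
√(u(-550, -170) + N) = √(2*(-170)*(-7 - 3*(-550)) + 181340/3) = √(2*(-170)*(-7 + 1650) + 181340/3) = √(2*(-170)*1643 + 181340/3) = √(-558620 + 181340/3) = √(-1494520/3) = 2*I*√1120890/3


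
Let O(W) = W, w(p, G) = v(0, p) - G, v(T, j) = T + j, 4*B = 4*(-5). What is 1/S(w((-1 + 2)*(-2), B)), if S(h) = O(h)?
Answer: 1/3 ≈ 0.33333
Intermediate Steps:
B = -5 (B = (4*(-5))/4 = (1/4)*(-20) = -5)
w(p, G) = p - G (w(p, G) = (0 + p) - G = p - G)
S(h) = h
1/S(w((-1 + 2)*(-2), B)) = 1/((-1 + 2)*(-2) - 1*(-5)) = 1/(1*(-2) + 5) = 1/(-2 + 5) = 1/3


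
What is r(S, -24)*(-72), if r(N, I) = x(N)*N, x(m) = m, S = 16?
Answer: -18432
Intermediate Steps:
r(N, I) = N² (r(N, I) = N*N = N²)
r(S, -24)*(-72) = 16²*(-72) = 256*(-72) = -18432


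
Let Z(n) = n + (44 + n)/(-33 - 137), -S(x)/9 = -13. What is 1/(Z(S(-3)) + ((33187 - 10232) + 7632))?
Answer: 170/5219519 ≈ 3.2570e-5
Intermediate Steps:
S(x) = 117 (S(x) = -9*(-13) = 117)
Z(n) = -22/85 + 169*n/170 (Z(n) = n + (44 + n)/(-170) = n + (44 + n)*(-1/170) = n + (-22/85 - n/170) = -22/85 + 169*n/170)
1/(Z(S(-3)) + ((33187 - 10232) + 7632)) = 1/((-22/85 + (169/170)*117) + ((33187 - 10232) + 7632)) = 1/((-22/85 + 19773/170) + (22955 + 7632)) = 1/(19729/170 + 30587) = 1/(5219519/170) = 170/5219519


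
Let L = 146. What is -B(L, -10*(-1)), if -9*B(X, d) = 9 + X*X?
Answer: 21325/9 ≈ 2369.4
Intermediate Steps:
B(X, d) = -1 - X**2/9 (B(X, d) = -(9 + X*X)/9 = -(9 + X**2)/9 = -1 - X**2/9)
-B(L, -10*(-1)) = -(-1 - 1/9*146**2) = -(-1 - 1/9*21316) = -(-1 - 21316/9) = -1*(-21325/9) = 21325/9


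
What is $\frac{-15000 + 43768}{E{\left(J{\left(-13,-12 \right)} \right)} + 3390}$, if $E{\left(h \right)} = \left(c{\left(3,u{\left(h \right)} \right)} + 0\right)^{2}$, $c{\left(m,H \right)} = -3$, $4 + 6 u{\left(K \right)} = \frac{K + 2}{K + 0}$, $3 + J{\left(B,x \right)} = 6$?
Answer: $\frac{28768}{3399} \approx 8.4637$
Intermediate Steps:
$J{\left(B,x \right)} = 3$ ($J{\left(B,x \right)} = -3 + 6 = 3$)
$u{\left(K \right)} = - \frac{2}{3} + \frac{2 + K}{6 K}$ ($u{\left(K \right)} = - \frac{2}{3} + \frac{\left(K + 2\right) \frac{1}{K + 0}}{6} = - \frac{2}{3} + \frac{\left(2 + K\right) \frac{1}{K}}{6} = - \frac{2}{3} + \frac{\frac{1}{K} \left(2 + K\right)}{6} = - \frac{2}{3} + \frac{2 + K}{6 K}$)
$E{\left(h \right)} = 9$ ($E{\left(h \right)} = \left(-3 + 0\right)^{2} = \left(-3\right)^{2} = 9$)
$\frac{-15000 + 43768}{E{\left(J{\left(-13,-12 \right)} \right)} + 3390} = \frac{-15000 + 43768}{9 + 3390} = \frac{28768}{3399}$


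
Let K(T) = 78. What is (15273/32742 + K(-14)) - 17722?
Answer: -64187175/3638 ≈ -17644.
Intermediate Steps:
(15273/32742 + K(-14)) - 17722 = (15273/32742 + 78) - 17722 = (15273*(1/32742) + 78) - 17722 = (1697/3638 + 78) - 17722 = 285461/3638 - 17722 = -64187175/3638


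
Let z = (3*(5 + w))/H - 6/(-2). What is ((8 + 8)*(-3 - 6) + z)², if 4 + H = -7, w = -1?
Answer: 2442969/121 ≈ 20190.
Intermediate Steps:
H = -11 (H = -4 - 7 = -11)
z = 21/11 (z = (3*(5 - 1))/(-11) - 6/(-2) = (3*4)*(-1/11) - 6*(-½) = 12*(-1/11) + 3 = -12/11 + 3 = 21/11 ≈ 1.9091)
((8 + 8)*(-3 - 6) + z)² = ((8 + 8)*(-3 - 6) + 21/11)² = (16*(-9) + 21/11)² = (-144 + 21/11)² = (-1563/11)² = 2442969/121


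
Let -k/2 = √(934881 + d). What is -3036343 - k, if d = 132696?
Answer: -3036343 + 2*√1067577 ≈ -3.0343e+6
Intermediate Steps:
k = -2*√1067577 (k = -2*√(934881 + 132696) = -2*√1067577 ≈ -2066.5)
-3036343 - k = -3036343 - (-2)*√1067577 = -3036343 + 2*√1067577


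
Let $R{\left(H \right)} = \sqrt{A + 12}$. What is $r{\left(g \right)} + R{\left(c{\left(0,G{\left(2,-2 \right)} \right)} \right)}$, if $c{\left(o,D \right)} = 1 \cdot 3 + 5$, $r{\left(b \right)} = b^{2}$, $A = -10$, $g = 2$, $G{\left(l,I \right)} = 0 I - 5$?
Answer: $4 + \sqrt{2} \approx 5.4142$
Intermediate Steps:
$G{\left(l,I \right)} = -5$ ($G{\left(l,I \right)} = 0 - 5 = -5$)
$c{\left(o,D \right)} = 8$ ($c{\left(o,D \right)} = 3 + 5 = 8$)
$R{\left(H \right)} = \sqrt{2}$ ($R{\left(H \right)} = \sqrt{-10 + 12} = \sqrt{2}$)
$r{\left(g \right)} + R{\left(c{\left(0,G{\left(2,-2 \right)} \right)} \right)} = 2^{2} + \sqrt{2} = 4 + \sqrt{2}$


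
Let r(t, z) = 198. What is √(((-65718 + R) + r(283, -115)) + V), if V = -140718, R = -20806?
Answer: 2*I*√56761 ≈ 476.49*I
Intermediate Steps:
√(((-65718 + R) + r(283, -115)) + V) = √(((-65718 - 20806) + 198) - 140718) = √((-86524 + 198) - 140718) = √(-86326 - 140718) = √(-227044) = 2*I*√56761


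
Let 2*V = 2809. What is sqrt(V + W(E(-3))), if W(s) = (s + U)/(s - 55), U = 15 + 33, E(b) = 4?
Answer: sqrt(14601810)/102 ≈ 37.463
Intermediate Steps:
U = 48
W(s) = (48 + s)/(-55 + s) (W(s) = (s + 48)/(s - 55) = (48 + s)/(-55 + s))
V = 2809/2 (V = (1/2)*2809 = 2809/2 ≈ 1404.5)
sqrt(V + W(E(-3))) = sqrt(2809/2 + (48 + 4)/(-55 + 4)) = sqrt(2809/2 + 52/(-51)) = sqrt(2809/2 - 1/51*52) = sqrt(2809/2 - 52/51) = sqrt(143155/102) = sqrt(14601810)/102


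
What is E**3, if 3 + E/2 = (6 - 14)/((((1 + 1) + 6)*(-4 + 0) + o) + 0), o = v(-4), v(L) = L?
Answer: -125000/729 ≈ -171.47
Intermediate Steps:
o = -4
E = -50/9 (E = -6 + 2*((6 - 14)/((((1 + 1) + 6)*(-4 + 0) - 4) + 0)) = -6 + 2*(-8/(((2 + 6)*(-4) - 4) + 0)) = -6 + 2*(-8/((8*(-4) - 4) + 0)) = -6 + 2*(-8/((-32 - 4) + 0)) = -6 + 2*(-8/(-36 + 0)) = -6 + 2*(-8/(-36)) = -6 + 2*(-8*(-1/36)) = -6 + 2*(2/9) = -6 + 4/9 = -50/9 ≈ -5.5556)
E**3 = (-50/9)**3 = -125000/729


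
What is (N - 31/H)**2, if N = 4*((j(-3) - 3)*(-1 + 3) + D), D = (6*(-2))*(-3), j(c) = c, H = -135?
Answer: 168766081/18225 ≈ 9260.1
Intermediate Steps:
D = 36 (D = -12*(-3) = 36)
N = 96 (N = 4*((-3 - 3)*(-1 + 3) + 36) = 4*(-6*2 + 36) = 4*(-12 + 36) = 4*24 = 96)
(N - 31/H)**2 = (96 - 31/(-135))**2 = (96 - 31*(-1/135))**2 = (96 + 31/135)**2 = (12991/135)**2 = 168766081/18225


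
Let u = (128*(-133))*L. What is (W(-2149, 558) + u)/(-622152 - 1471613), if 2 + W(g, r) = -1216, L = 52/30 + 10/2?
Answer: 1737694/31406475 ≈ 0.055329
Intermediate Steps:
L = 101/15 (L = 52*(1/30) + 10*(1/2) = 26/15 + 5 = 101/15 ≈ 6.7333)
W(g, r) = -1218 (W(g, r) = -2 - 1216 = -1218)
u = -1719424/15 (u = (128*(-133))*(101/15) = -17024*101/15 = -1719424/15 ≈ -1.1463e+5)
(W(-2149, 558) + u)/(-622152 - 1471613) = (-1218 - 1719424/15)/(-622152 - 1471613) = -1737694/15/(-2093765) = -1737694/15*(-1/2093765) = 1737694/31406475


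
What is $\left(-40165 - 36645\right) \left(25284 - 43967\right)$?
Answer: $1435041230$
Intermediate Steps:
$\left(-40165 - 36645\right) \left(25284 - 43967\right) = \left(-76810\right) \left(-18683\right) = 1435041230$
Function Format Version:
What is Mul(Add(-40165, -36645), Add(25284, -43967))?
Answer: 1435041230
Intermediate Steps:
Mul(Add(-40165, -36645), Add(25284, -43967)) = Mul(-76810, -18683) = 1435041230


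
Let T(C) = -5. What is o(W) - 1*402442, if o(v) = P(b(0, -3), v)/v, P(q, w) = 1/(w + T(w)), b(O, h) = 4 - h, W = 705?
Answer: -198605126999/493500 ≈ -4.0244e+5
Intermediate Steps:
P(q, w) = 1/(-5 + w) (P(q, w) = 1/(w - 5) = 1/(-5 + w))
o(v) = 1/(v*(-5 + v)) (o(v) = 1/((-5 + v)*v) = 1/(v*(-5 + v)))
o(W) - 1*402442 = 1/(705*(-5 + 705)) - 1*402442 = (1/705)/700 - 402442 = (1/705)*(1/700) - 402442 = 1/493500 - 402442 = -198605126999/493500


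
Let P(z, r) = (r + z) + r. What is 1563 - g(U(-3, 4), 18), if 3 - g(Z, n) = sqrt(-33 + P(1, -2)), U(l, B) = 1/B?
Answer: 1560 + 6*I ≈ 1560.0 + 6.0*I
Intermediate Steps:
P(z, r) = z + 2*r
g(Z, n) = 3 - 6*I (g(Z, n) = 3 - sqrt(-33 + (1 + 2*(-2))) = 3 - sqrt(-33 + (1 - 4)) = 3 - sqrt(-33 - 3) = 3 - sqrt(-36) = 3 - 6*I)
1563 - g(U(-3, 4), 18) = 1563 - (3 - 6*I) = 1563 + (-3 + 6*I) = 1560 + 6*I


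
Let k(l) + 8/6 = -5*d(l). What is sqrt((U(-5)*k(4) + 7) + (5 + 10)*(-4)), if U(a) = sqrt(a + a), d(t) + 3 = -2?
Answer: sqrt(-477 + 213*I*sqrt(10))/3 ≈ 4.3992 + 8.5061*I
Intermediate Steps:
d(t) = -5 (d(t) = -3 - 2 = -5)
U(a) = sqrt(2)*sqrt(a) (U(a) = sqrt(2*a) = sqrt(2)*sqrt(a))
k(l) = 71/3 (k(l) = -4/3 - 5*(-5) = -4/3 + 25 = 71/3)
sqrt((U(-5)*k(4) + 7) + (5 + 10)*(-4)) = sqrt(((sqrt(2)*sqrt(-5))*(71/3) + 7) + (5 + 10)*(-4)) = sqrt(((sqrt(2)*(I*sqrt(5)))*(71/3) + 7) + 15*(-4)) = sqrt(((I*sqrt(10))*(71/3) + 7) - 60) = sqrt((71*I*sqrt(10)/3 + 7) - 60) = sqrt((7 + 71*I*sqrt(10)/3) - 60) = sqrt(-53 + 71*I*sqrt(10)/3)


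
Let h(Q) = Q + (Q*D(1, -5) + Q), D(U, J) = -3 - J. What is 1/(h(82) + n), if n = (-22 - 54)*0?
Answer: 1/328 ≈ 0.0030488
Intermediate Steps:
n = 0 (n = -76*0 = 0)
h(Q) = 4*Q (h(Q) = Q + (Q*(-3 - 1*(-5)) + Q) = Q + (Q*(-3 + 5) + Q) = Q + (Q*2 + Q) = Q + (2*Q + Q) = Q + 3*Q = 4*Q)
1/(h(82) + n) = 1/(4*82 + 0) = 1/(328 + 0) = 1/328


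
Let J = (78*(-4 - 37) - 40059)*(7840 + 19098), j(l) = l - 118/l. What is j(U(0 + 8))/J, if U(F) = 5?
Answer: 31/1942095110 ≈ 1.5962e-8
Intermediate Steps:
j(l) = l - 118/l
J = -1165257066 (J = (78*(-41) - 40059)*26938 = (-3198 - 40059)*26938 = -43257*26938 = -1165257066)
j(U(0 + 8))/J = (5 - 118/5)/(-1165257066) = (5 - 118*⅕)*(-1/1165257066) = (5 - 118/5)*(-1/1165257066) = -93/5*(-1/1165257066) = 31/1942095110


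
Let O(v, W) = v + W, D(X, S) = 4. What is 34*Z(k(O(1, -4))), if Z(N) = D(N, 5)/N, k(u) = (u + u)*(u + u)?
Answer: 34/9 ≈ 3.7778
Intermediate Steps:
O(v, W) = W + v
k(u) = 4*u² (k(u) = (2*u)*(2*u) = 4*u²)
Z(N) = 4/N
34*Z(k(O(1, -4))) = 34*(4/((4*(-4 + 1)²))) = 34*(4/((4*(-3)²))) = 34*(4/((4*9))) = 34*(4/36) = 34*(4*(1/36)) = 34*(⅑) = 34/9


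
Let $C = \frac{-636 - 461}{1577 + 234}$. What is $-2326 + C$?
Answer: $- \frac{4213483}{1811} \approx -2326.6$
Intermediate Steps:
$C = - \frac{1097}{1811} \approx -0.60574$
$-2326 + C = -2326 - \frac{1097}{1811} = - \frac{4213483}{1811}$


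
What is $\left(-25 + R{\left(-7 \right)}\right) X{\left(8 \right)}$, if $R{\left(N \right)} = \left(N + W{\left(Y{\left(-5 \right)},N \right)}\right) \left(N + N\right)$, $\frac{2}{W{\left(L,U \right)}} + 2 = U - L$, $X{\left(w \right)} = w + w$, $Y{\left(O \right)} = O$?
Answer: $1280$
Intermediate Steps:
$X{\left(w \right)} = 2 w$
$W{\left(L,U \right)} = \frac{2}{-2 + U - L}$ ($W{\left(L,U \right)} = \frac{2}{-2 - \left(L - U\right)} = \frac{2}{-2 + U - L}$)
$R{\left(N \right)} = 2 N \left(N - \frac{2}{-3 - N}\right)$ ($R{\left(N \right)} = \left(N - \frac{2}{2 - 5 - N}\right) \left(N + N\right) = \left(N - \frac{2}{-3 - N}\right) 2 N = 2 N \left(N - \frac{2}{-3 - N}\right)$)
$\left(-25 + R{\left(-7 \right)}\right) X{\left(8 \right)} = \left(-25 + 2 \left(-7\right) \frac{1}{3 - 7} \left(2 - 7 \left(3 - 7\right)\right)\right) 2 \cdot 8 = \left(-25 + 2 \left(-7\right) \frac{1}{-4} \left(2 - -28\right)\right) 16 = \left(-25 + 2 \left(-7\right) \left(- \frac{1}{4}\right) \left(2 + 28\right)\right) 16 = \left(-25 + 2 \left(-7\right) \left(- \frac{1}{4}\right) 30\right) 16 = \left(-25 + 105\right) 16 = 80 \cdot 16 = 1280$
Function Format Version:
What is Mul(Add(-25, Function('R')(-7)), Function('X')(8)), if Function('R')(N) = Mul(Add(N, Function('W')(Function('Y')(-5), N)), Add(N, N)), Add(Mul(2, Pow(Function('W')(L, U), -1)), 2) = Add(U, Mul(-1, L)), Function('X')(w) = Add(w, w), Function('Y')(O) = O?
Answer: 1280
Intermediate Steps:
Function('X')(w) = Mul(2, w)
Function('W')(L, U) = Mul(2, Pow(Add(-2, U, Mul(-1, L)), -1)) (Function('W')(L, U) = Mul(2, Pow(Add(-2, Add(U, Mul(-1, L))), -1)) = Mul(2, Pow(Add(-2, U, Mul(-1, L)), -1)))
Function('R')(N) = Mul(2, N, Add(N, Mul(-2, Pow(Add(-3, Mul(-1, N)), -1)))) (Function('R')(N) = Mul(Add(N, Mul(-2, Pow(Add(2, -5, Mul(-1, N)), -1))), Add(N, N)) = Mul(Add(N, Mul(-2, Pow(Add(-3, Mul(-1, N)), -1))), Mul(2, N)) = Mul(2, N, Add(N, Mul(-2, Pow(Add(-3, Mul(-1, N)), -1)))))
Mul(Add(-25, Function('R')(-7)), Function('X')(8)) = Mul(Add(-25, Mul(2, -7, Pow(Add(3, -7), -1), Add(2, Mul(-7, Add(3, -7))))), Mul(2, 8)) = Mul(Add(-25, Mul(2, -7, Pow(-4, -1), Add(2, Mul(-7, -4)))), 16) = Mul(Add(-25, Mul(2, -7, Rational(-1, 4), Add(2, 28))), 16) = Mul(Add(-25, Mul(2, -7, Rational(-1, 4), 30)), 16) = Mul(Add(-25, 105), 16) = Mul(80, 16) = 1280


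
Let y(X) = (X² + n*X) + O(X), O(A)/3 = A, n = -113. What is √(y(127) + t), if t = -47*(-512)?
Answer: √26223 ≈ 161.94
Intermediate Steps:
t = 24064
O(A) = 3*A
y(X) = X² - 110*X (y(X) = (X² - 113*X) + 3*X = X² - 110*X)
√(y(127) + t) = √(127*(-110 + 127) + 24064) = √(127*17 + 24064) = √(2159 + 24064) = √26223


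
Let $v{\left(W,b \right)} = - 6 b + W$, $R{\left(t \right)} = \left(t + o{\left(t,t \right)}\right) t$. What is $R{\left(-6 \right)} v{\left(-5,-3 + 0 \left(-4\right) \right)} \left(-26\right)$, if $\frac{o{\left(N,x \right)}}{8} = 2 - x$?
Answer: $117624$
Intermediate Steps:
$o{\left(N,x \right)} = 16 - 8 x$ ($o{\left(N,x \right)} = 8 \left(2 - x\right) = 16 - 8 x$)
$R{\left(t \right)} = t \left(16 - 7 t\right)$ ($R{\left(t \right)} = \left(t - \left(-16 + 8 t\right)\right) t = \left(16 - 7 t\right) t = t \left(16 - 7 t\right)$)
$v{\left(W,b \right)} = W - 6 b$
$R{\left(-6 \right)} v{\left(-5,-3 + 0 \left(-4\right) \right)} \left(-26\right) = - 6 \left(16 - -42\right) \left(-5 - 6 \left(-3 + 0 \left(-4\right)\right)\right) \left(-26\right) = - 6 \left(16 + 42\right) \left(-5 - 6 \left(-3 + 0\right)\right) \left(-26\right) = \left(-6\right) 58 \left(-5 - -18\right) \left(-26\right) = - 348 \left(-5 + 18\right) \left(-26\right) = \left(-348\right) 13 \left(-26\right) = \left(-4524\right) \left(-26\right) = 117624$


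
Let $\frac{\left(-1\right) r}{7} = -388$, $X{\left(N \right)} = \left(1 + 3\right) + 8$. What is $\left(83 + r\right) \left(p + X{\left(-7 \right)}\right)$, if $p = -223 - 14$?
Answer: $-629775$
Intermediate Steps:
$X{\left(N \right)} = 12$ ($X{\left(N \right)} = 4 + 8 = 12$)
$r = 2716$ ($r = \left(-7\right) \left(-388\right) = 2716$)
$p = -237$ ($p = -223 - 14 = -237$)
$\left(83 + r\right) \left(p + X{\left(-7 \right)}\right) = \left(83 + 2716\right) \left(-237 + 12\right) = 2799 \left(-225\right) = -629775$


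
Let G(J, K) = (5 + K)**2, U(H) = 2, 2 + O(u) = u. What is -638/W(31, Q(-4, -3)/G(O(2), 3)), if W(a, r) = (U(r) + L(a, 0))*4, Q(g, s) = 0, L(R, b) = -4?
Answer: 319/4 ≈ 79.750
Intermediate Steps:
O(u) = -2 + u
W(a, r) = -8 (W(a, r) = (2 - 4)*4 = -2*4 = -8)
-638/W(31, Q(-4, -3)/G(O(2), 3)) = -638/(-8) = -638*(-1/8) = 319/4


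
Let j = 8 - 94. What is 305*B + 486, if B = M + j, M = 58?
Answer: -8054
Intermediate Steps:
j = -86
B = -28 (B = 58 - 86 = -28)
305*B + 486 = 305*(-28) + 486 = -8540 + 486 = -8054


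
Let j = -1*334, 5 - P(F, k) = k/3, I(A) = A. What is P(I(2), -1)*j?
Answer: -5344/3 ≈ -1781.3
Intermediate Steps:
P(F, k) = 5 - k/3
j = -334
P(I(2), -1)*j = (5 - ⅓*(-1))*(-334) = (5 + ⅓)*(-334) = (16/3)*(-334) = -5344/3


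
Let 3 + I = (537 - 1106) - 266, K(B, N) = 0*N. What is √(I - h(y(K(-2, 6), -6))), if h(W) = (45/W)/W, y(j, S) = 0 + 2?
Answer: I*√3397/2 ≈ 29.142*I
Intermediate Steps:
K(B, N) = 0
y(j, S) = 2
h(W) = 45/W²
I = -838 (I = -3 + ((537 - 1106) - 266) = -3 + (-569 - 266) = -3 - 835 = -838)
√(I - h(y(K(-2, 6), -6))) = √(-838 - 45/2²) = √(-838 - 45/4) = √(-3397/4) = I*√3397/2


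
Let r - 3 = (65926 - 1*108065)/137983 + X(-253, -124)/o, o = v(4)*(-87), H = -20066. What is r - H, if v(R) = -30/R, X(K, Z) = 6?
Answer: 1204575881212/60022605 ≈ 20069.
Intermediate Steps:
o = 1305/2 (o = -30/4*(-87) = -30*¼*(-87) = -15/2*(-87) = 1305/2 ≈ 652.50)
r = 162289282/60022605 (r = 3 + ((65926 - 1*108065)/137983 + 6/(1305/2)) = 3 + ((65926 - 108065)*(1/137983) + 6*(2/1305)) = 3 + (-42139*1/137983 + 4/435) = 3 + (-42139/137983 + 4/435) = 3 - 17778533/60022605 = 162289282/60022605 ≈ 2.7038)
r - H = 162289282/60022605 - 1*(-20066) = 162289282/60022605 + 20066 = 1204575881212/60022605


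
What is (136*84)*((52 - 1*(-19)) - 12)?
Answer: 674016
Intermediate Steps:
(136*84)*((52 - 1*(-19)) - 12) = 11424*((52 + 19) - 12) = 11424*(71 - 12) = 11424*59 = 674016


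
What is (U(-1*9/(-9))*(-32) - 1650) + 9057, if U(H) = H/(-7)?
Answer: 51881/7 ≈ 7411.6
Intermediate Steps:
U(H) = -H/7 (U(H) = H*(-1/7) = -H/7)
(U(-1*9/(-9))*(-32) - 1650) + 9057 = (-(-1*9)/(7*(-9))*(-32) - 1650) + 9057 = (-(-9)*(-1)/(7*9)*(-32) - 1650) + 9057 = (-1/7*1*(-32) - 1650) + 9057 = (-1/7*(-32) - 1650) + 9057 = (32/7 - 1650) + 9057 = -11518/7 + 9057 = 51881/7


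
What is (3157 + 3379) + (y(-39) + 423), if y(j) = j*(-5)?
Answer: 7154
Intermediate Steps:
y(j) = -5*j
(3157 + 3379) + (y(-39) + 423) = (3157 + 3379) + (-5*(-39) + 423) = 6536 + (195 + 423) = 6536 + 618 = 7154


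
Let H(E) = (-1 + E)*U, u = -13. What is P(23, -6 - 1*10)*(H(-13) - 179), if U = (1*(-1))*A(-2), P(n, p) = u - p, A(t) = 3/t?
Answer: -600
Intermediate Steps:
P(n, p) = -13 - p
U = 3/2 (U = (1*(-1))*(3/(-2)) = -3*(-1)/2 = -1*(-3/2) = 3/2 ≈ 1.5000)
H(E) = -3/2 + 3*E/2 (H(E) = (-1 + E)*(3/2) = -3/2 + 3*E/2)
P(23, -6 - 1*10)*(H(-13) - 179) = (-13 - (-6 - 1*10))*((-3/2 + (3/2)*(-13)) - 179) = (-13 - (-6 - 10))*((-3/2 - 39/2) - 179) = (-13 - 1*(-16))*(-21 - 179) = (-13 + 16)*(-200) = 3*(-200) = -600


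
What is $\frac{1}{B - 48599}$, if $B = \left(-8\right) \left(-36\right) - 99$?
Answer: $- \frac{1}{48410} \approx -2.0657 \cdot 10^{-5}$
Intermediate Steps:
$B = 189$ ($B = 288 - 99 = 189$)
$\frac{1}{B - 48599} = \frac{1}{189 - 48599} = \frac{1}{-48410} = - \frac{1}{48410}$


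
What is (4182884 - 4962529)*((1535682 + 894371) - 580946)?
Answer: -1441647027015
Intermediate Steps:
(4182884 - 4962529)*((1535682 + 894371) - 580946) = -779645*(2430053 - 580946) = -779645*1849107 = -1441647027015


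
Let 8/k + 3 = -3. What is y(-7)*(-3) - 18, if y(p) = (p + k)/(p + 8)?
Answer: 7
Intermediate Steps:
k = -4/3 (k = 8/(-3 - 3) = 8/(-6) = 8*(-⅙) = -4/3 ≈ -1.3333)
y(p) = (-4/3 + p)/(8 + p) (y(p) = (p - 4/3)/(p + 8) = (-4/3 + p)/(8 + p))
y(-7)*(-3) - 18 = ((-4/3 - 7)/(8 - 7))*(-3) - 18 = (-25/3/1)*(-3) - 18 = (1*(-25/3))*(-3) - 18 = -25/3*(-3) - 18 = 25 - 18 = 7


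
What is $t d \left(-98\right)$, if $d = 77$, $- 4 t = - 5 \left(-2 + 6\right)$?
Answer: $-37730$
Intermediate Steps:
$t = 5$ ($t = - \frac{\left(-5\right) \left(-2 + 6\right)}{4} = - \frac{\left(-5\right) 4}{4} = \left(- \frac{1}{4}\right) \left(-20\right) = 5$)
$t d \left(-98\right) = 5 \cdot 77 \left(-98\right) = 385 \left(-98\right) = -37730$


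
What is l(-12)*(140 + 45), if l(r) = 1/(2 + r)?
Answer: -37/2 ≈ -18.500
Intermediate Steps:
l(-12)*(140 + 45) = (140 + 45)/(2 - 12) = 185/(-10) = -⅒*185 = -37/2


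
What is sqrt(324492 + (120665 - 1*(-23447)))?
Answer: 2*sqrt(117151) ≈ 684.55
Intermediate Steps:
sqrt(324492 + (120665 - 1*(-23447))) = sqrt(324492 + (120665 + 23447)) = sqrt(324492 + 144112) = sqrt(468604) = 2*sqrt(117151)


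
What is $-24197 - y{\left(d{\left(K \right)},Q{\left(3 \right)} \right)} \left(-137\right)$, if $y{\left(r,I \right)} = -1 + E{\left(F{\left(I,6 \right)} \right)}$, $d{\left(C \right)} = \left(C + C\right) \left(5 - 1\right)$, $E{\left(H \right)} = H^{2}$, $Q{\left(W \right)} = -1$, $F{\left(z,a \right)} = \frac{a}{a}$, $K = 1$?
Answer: $-24197$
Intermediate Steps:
$F{\left(z,a \right)} = 1$
$d{\left(C \right)} = 8 C$ ($d{\left(C \right)} = 2 C 4 = 8 C$)
$y{\left(r,I \right)} = 0$ ($y{\left(r,I \right)} = -1 + 1^{2} = -1 + 1 = 0$)
$-24197 - y{\left(d{\left(K \right)},Q{\left(3 \right)} \right)} \left(-137\right) = -24197 - 0 \left(-137\right) = -24197 - 0 = -24197 + 0 = -24197$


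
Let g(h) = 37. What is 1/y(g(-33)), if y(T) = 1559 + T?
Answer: 1/1596 ≈ 0.00062657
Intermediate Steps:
1/y(g(-33)) = 1/(1559 + 37) = 1/1596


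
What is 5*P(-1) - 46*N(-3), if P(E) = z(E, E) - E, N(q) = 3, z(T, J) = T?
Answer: -138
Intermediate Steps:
P(E) = 0 (P(E) = E - E = 0)
5*P(-1) - 46*N(-3) = 5*0 - 46*3 = 0 - 138 = -138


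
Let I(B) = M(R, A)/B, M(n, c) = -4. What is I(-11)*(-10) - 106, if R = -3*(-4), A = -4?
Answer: -1206/11 ≈ -109.64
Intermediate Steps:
R = 12
I(B) = -4/B
I(-11)*(-10) - 106 = -4/(-11)*(-10) - 106 = -4*(-1/11)*(-10) - 106 = (4/11)*(-10) - 106 = -40/11 - 106 = -1206/11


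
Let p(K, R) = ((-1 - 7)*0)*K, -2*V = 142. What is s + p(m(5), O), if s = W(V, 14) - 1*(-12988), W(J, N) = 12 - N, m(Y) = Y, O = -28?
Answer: 12986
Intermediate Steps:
V = -71 (V = -½*142 = -71)
p(K, R) = 0 (p(K, R) = (-8*0)*K = 0*K = 0)
s = 12986 (s = (12 - 1*14) - 1*(-12988) = (12 - 14) + 12988 = -2 + 12988 = 12986)
s + p(m(5), O) = 12986 + 0 = 12986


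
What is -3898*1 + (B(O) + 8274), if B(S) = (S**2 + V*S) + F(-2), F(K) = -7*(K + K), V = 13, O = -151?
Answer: 25242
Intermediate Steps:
F(K) = -14*K
B(S) = 28 + S**2 + 13*S (B(S) = (S**2 + 13*S) - 14*(-2) = (S**2 + 13*S) + 28 = 28 + S**2 + 13*S)
-3898*1 + (B(O) + 8274) = -3898*1 + ((28 + (-151)**2 + 13*(-151)) + 8274) = -3898 + ((28 + 22801 - 1963) + 8274) = -3898 + (20866 + 8274) = -3898 + 29140 = 25242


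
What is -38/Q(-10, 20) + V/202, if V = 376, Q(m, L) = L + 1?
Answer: 110/2121 ≈ 0.051862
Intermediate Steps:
Q(m, L) = 1 + L
-38/Q(-10, 20) + V/202 = -38/(1 + 20) + 376/202 = -38/21 + 376*(1/202) = -38*1/21 + 188/101 = -38/21 + 188/101 = 110/2121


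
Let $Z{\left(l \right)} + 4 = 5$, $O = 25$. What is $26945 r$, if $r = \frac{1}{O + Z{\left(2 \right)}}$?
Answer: $\frac{26945}{26} \approx 1036.3$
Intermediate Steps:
$Z{\left(l \right)} = 1$ ($Z{\left(l \right)} = -4 + 5 = 1$)
$r = \frac{1}{26}$ ($r = \frac{1}{25 + 1} = \frac{1}{26} \approx 0.038462$)
$26945 r = 26945 \cdot \frac{1}{26} = \frac{26945}{26}$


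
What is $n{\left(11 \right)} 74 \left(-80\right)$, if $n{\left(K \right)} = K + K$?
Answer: $-130240$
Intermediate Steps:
$n{\left(K \right)} = 2 K$
$n{\left(11 \right)} 74 \left(-80\right) = 2 \cdot 11 \cdot 74 \left(-80\right) = 22 \cdot 74 \left(-80\right) = 1628 \left(-80\right) = -130240$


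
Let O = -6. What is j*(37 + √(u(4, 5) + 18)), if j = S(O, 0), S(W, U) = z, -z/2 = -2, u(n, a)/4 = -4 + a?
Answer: 148 + 4*√22 ≈ 166.76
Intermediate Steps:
u(n, a) = -16 + 4*a (u(n, a) = 4*(-4 + a) = -16 + 4*a)
z = 4 (z = -2*(-2) = 4)
S(W, U) = 4
j = 4
j*(37 + √(u(4, 5) + 18)) = 4*(37 + √((-16 + 4*5) + 18)) = 4*(37 + √((-16 + 20) + 18)) = 4*(37 + √(4 + 18)) = 4*(37 + √22) = 148 + 4*√22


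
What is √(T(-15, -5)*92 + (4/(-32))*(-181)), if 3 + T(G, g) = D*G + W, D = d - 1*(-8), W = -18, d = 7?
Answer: 5*I*√14470/4 ≈ 150.36*I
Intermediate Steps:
D = 15 (D = 7 - 1*(-8) = 7 + 8 = 15)
T(G, g) = -21 + 15*G (T(G, g) = -3 + (15*G - 18) = -3 + (-18 + 15*G) = -21 + 15*G)
√(T(-15, -5)*92 + (4/(-32))*(-181)) = √((-21 + 15*(-15))*92 + (4/(-32))*(-181)) = √((-21 - 225)*92 + (4*(-1/32))*(-181)) = √(-246*92 - ⅛*(-181)) = √(-22632 + 181/8) = √(-180875/8) = 5*I*√14470/4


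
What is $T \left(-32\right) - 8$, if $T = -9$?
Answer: $280$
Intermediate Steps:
$T \left(-32\right) - 8 = \left(-9\right) \left(-32\right) - 8 = 288 - 8 = 280$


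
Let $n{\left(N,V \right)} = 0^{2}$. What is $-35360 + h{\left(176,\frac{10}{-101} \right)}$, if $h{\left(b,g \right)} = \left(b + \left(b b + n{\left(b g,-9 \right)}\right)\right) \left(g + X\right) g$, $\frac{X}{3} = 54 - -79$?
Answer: $- \frac{12911536640}{10201} \approx -1.2657 \cdot 10^{6}$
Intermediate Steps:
$n{\left(N,V \right)} = 0$
$X = 399$ ($X = 3 \left(54 - -79\right) = 3 \left(54 + 79\right) = 3 \cdot 133 = 399$)
$h{\left(b,g \right)} = g \left(399 + g\right) \left(b + b^{2}\right)$ ($h{\left(b,g \right)} = \left(b + \left(b b + 0\right)\right) \left(g + 399\right) g = \left(b + \left(b^{2} + 0\right)\right) \left(399 + g\right) g = \left(b + b^{2}\right) \left(399 + g\right) g = \left(399 + g\right) \left(b + b^{2}\right) g = g \left(399 + g\right) \left(b + b^{2}\right)$)
$-35360 + h{\left(176,\frac{10}{-101} \right)} = -35360 + 176 \frac{10}{-101} \left(399 + \frac{10}{-101} + 399 \cdot 176 + 176 \frac{10}{-101}\right) = -35360 + 176 \cdot 10 \left(- \frac{1}{101}\right) \left(399 + 10 \left(- \frac{1}{101}\right) + 70224 + 176 \cdot 10 \left(- \frac{1}{101}\right)\right) = -35360 + 176 \left(- \frac{10}{101}\right) \left(399 - \frac{10}{101} + 70224 + 176 \left(- \frac{10}{101}\right)\right) = -35360 + 176 \left(- \frac{10}{101}\right) \left(399 - \frac{10}{101} + 70224 - \frac{1760}{101}\right) = -35360 + 176 \left(- \frac{10}{101}\right) \frac{7131153}{101} = -35360 - \frac{12550829280}{10201} = - \frac{12911536640}{10201}$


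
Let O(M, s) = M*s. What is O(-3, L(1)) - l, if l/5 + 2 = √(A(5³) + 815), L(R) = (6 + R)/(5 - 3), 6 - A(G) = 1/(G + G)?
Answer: -½ - √2052490/10 ≈ -143.77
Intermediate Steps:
A(G) = 6 - 1/(2*G) (A(G) = 6 - 1/(G + G) = 6 - 1/(2*G))
L(R) = 3 + R/2 (L(R) = (6 + R)/2 = (6 + R)*(½) = 3 + R/2)
l = -10 + √2052490/10 (l = -10 + 5*√((6 - 1/(2*(5³))) + 815) = -10 + 5*√((6 - ½/125) + 815) = -10 + 5*√((6 - ½*1/125) + 815) = -10 + 5*√((6 - 1/250) + 815) = -10 + 5*√(1499/250 + 815) = -10 + 5*√(205249/250) = -10 + 5*(√2052490/50) = -10 + √2052490/10 ≈ 133.27)
O(-3, L(1)) - l = -3*(3 + (½)*1) - (-10 + √2052490/10) = -3*(3 + ½) + (10 - √2052490/10) = -3*7/2 + (10 - √2052490/10) = -21/2 + (10 - √2052490/10) = -½ - √2052490/10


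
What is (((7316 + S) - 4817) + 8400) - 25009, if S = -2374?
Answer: -16484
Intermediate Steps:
(((7316 + S) - 4817) + 8400) - 25009 = (((7316 - 2374) - 4817) + 8400) - 25009 = ((4942 - 4817) + 8400) - 25009 = (125 + 8400) - 25009 = 8525 - 25009 = -16484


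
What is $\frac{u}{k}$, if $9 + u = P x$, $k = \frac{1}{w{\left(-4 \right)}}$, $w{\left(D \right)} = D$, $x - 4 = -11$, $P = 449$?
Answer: $12608$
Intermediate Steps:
$x = -7$ ($x = 4 - 11 = -7$)
$k = - \frac{1}{4}$ ($k = \frac{1}{-4} = - \frac{1}{4} \approx -0.25$)
$u = -3152$ ($u = -9 + 449 \left(-7\right) = -9 - 3143 = -3152$)
$\frac{u}{k} = - \frac{3152}{- \frac{1}{4}} = \left(-3152\right) \left(-4\right) = 12608$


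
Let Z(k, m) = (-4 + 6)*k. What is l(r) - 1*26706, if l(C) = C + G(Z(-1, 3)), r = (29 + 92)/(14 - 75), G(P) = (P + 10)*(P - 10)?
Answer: -1635043/61 ≈ -26804.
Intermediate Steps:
Z(k, m) = 2*k
G(P) = (-10 + P)*(10 + P) (G(P) = (10 + P)*(-10 + P) = (-10 + P)*(10 + P))
r = -121/61 (r = 121/(-61) = 121*(-1/61) = -121/61 ≈ -1.9836)
l(C) = -96 + C (l(C) = C + (-100 + (2*(-1))²) = C + (-100 + (-2)²) = C + (-100 + 4) = C - 96 = -96 + C)
l(r) - 1*26706 = (-96 - 121/61) - 1*26706 = -5977/61 - 26706 = -1635043/61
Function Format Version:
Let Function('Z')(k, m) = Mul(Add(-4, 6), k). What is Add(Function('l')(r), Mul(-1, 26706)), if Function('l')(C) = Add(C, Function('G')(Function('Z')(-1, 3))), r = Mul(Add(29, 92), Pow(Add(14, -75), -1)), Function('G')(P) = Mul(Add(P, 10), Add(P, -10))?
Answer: Rational(-1635043, 61) ≈ -26804.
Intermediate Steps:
Function('Z')(k, m) = Mul(2, k)
Function('G')(P) = Mul(Add(-10, P), Add(10, P)) (Function('G')(P) = Mul(Add(10, P), Add(-10, P)) = Mul(Add(-10, P), Add(10, P)))
r = Rational(-121, 61) (r = Mul(121, Pow(-61, -1)) = Mul(121, Rational(-1, 61)) = Rational(-121, 61) ≈ -1.9836)
Function('l')(C) = Add(-96, C) (Function('l')(C) = Add(C, Add(-100, Pow(Mul(2, -1), 2))) = Add(C, Add(-100, Pow(-2, 2))) = Add(C, Add(-100, 4)) = Add(C, -96) = Add(-96, C))
Add(Function('l')(r), Mul(-1, 26706)) = Add(Add(-96, Rational(-121, 61)), Mul(-1, 26706)) = Add(Rational(-5977, 61), -26706) = Rational(-1635043, 61)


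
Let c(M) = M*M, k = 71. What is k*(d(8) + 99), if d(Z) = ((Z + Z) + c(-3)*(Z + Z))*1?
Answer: 18389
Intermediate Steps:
c(M) = M**2
d(Z) = 20*Z (d(Z) = ((Z + Z) + (-3)**2*(Z + Z))*1 = (2*Z + 9*(2*Z))*1 = (2*Z + 18*Z)*1 = (20*Z)*1 = 20*Z)
k*(d(8) + 99) = 71*(20*8 + 99) = 71*(160 + 99) = 71*259 = 18389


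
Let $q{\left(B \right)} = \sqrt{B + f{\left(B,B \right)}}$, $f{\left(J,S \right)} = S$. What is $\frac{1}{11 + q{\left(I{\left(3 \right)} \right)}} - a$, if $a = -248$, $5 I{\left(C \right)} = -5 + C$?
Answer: $\frac{151087}{609} - \frac{2 i \sqrt{5}}{609} \approx 248.09 - 0.0073434 i$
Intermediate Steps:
$I{\left(C \right)} = -1 + \frac{C}{5}$ ($I{\left(C \right)} = \frac{-5 + C}{5} = -1 + \frac{C}{5}$)
$q{\left(B \right)} = \sqrt{2} \sqrt{B}$ ($q{\left(B \right)} = \sqrt{B + B} = \sqrt{2 B} = \sqrt{2} \sqrt{B}$)
$\frac{1}{11 + q{\left(I{\left(3 \right)} \right)}} - a = \frac{1}{11 + \sqrt{2} \sqrt{-1 + \frac{1}{5} \cdot 3}} - -248 = \frac{1}{11 + \sqrt{2} \sqrt{-1 + \frac{3}{5}}} + 248 = \frac{1}{11 + \sqrt{2} \sqrt{- \frac{2}{5}}} + 248 = \frac{1}{11 + \sqrt{2} \frac{i \sqrt{10}}{5}} + 248 = \frac{1}{11 + \frac{2 i \sqrt{5}}{5}} + 248 = 248 + \frac{1}{11 + \frac{2 i \sqrt{5}}{5}}$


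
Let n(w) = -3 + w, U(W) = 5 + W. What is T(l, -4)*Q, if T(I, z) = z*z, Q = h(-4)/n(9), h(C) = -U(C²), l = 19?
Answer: -56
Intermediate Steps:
h(C) = -5 - C² (h(C) = -(5 + C²) = -5 - C²)
Q = -7/2 (Q = (-5 - 1*(-4)²)/(-3 + 9) = (-5 - 1*16)/6 = (-5 - 16)*(⅙) = -21*⅙ = -7/2 ≈ -3.5000)
T(I, z) = z²
T(l, -4)*Q = (-4)²*(-7/2) = 16*(-7/2) = -56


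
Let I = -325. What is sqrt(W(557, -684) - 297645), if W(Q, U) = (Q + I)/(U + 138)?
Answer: I*sqrt(22183215873)/273 ≈ 545.57*I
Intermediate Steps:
W(Q, U) = (-325 + Q)/(138 + U) (W(Q, U) = (Q - 325)/(U + 138) = (-325 + Q)/(138 + U))
sqrt(W(557, -684) - 297645) = sqrt((-325 + 557)/(138 - 684) - 297645) = sqrt(232/(-546) - 297645) = sqrt(-1/546*232 - 297645) = sqrt(-116/273 - 297645) = sqrt(-81257201/273) = I*sqrt(22183215873)/273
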